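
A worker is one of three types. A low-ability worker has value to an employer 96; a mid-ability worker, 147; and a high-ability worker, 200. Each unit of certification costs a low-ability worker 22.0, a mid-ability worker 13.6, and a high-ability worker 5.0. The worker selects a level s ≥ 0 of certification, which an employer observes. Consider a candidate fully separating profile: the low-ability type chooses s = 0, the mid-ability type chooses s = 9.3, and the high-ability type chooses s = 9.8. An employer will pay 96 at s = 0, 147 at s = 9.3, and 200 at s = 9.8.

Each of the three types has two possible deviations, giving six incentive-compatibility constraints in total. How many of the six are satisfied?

High-ability (own payoff 200 − 5.0×9.8 = 151): to s=0 gives 96 → no gain ✓; to s=9.3 gives 147 − 5.0×9.3 = 100.5 → no gain ✓.
Low-ability (own payoff 96): to s=9.3 gives 147 − 22.0×9.3 = -57.6 → no gain ✓; to s=9.8 gives 200 − 22.0×9.8 = -15.6 → no gain ✓.
Mid-ability (own payoff 147 − 13.6×9.3 = 20.52): to s=0 gives 96 → profitable ✗; to s=9.8 gives 200 − 13.6×9.8 = 66.72 → profitable ✗.
4 of the 6 constraints hold; not an equilibrium.

4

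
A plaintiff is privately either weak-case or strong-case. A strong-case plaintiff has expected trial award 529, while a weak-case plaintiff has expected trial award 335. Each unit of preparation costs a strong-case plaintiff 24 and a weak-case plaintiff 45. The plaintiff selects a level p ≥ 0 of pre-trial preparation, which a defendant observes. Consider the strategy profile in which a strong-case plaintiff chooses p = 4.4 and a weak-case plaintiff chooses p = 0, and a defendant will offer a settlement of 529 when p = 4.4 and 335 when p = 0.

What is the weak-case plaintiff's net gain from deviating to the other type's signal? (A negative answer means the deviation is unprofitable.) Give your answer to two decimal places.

-4.00

Playing p = 0 the weak-case plaintiff receives 335.
Deviating to p = 4.4 brings payment 529 at cost 45 × 4.4 = 198, netting 331.
Gain from deviating: 331 − 335 = -4.00.
The gain is negative, so the weak-case type's incentive-compatibility constraint is satisfied.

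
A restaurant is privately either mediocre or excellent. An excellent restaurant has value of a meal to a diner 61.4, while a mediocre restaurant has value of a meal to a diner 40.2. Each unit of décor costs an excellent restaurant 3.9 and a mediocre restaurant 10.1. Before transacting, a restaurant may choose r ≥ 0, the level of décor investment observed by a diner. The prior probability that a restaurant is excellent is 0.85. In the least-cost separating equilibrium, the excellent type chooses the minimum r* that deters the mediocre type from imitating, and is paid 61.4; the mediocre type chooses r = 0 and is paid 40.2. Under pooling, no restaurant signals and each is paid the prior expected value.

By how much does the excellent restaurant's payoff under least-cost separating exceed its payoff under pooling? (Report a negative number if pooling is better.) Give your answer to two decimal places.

Least-cost separating signal: r* solves 40.2 = 61.4 − 10.1·r*, so r* = (61.4 − 40.2)/10.1 ≈ 2.0990.
Excellent type's separating payoff: 61.4 − 3.9 × r* = 61.4 − 3.9 × (61.4 − 40.2)/10.1 = 61.4 − 82.68/10.1 ≈ 53.2139.
Pooling payoff: 0.85 × 61.4 + 0.15 × 40.2 = 58.22.
Difference: 53.2139 − 58.22 = -5.0061, i.e. -5.01 to two decimal places.
The excellent type would prefer the pooling outcome.

-5.01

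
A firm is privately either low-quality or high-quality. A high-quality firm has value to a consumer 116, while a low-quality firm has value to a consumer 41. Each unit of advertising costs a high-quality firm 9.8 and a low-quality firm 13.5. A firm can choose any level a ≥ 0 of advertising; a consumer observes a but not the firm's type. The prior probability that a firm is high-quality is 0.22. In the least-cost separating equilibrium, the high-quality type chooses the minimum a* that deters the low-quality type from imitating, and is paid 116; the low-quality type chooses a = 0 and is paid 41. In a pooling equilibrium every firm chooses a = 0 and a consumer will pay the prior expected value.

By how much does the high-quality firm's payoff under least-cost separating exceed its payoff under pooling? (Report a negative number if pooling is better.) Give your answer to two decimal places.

4.06

Least-cost separating signal: a* solves 41 = 116 − 13.5·a*, so a* = (116 − 41)/13.5 ≈ 5.5556.
High-quality type's separating payoff: 116 − 9.8 × a* = 116 − 9.8 × (116 − 41)/13.5 = 116 − 735/13.5 ≈ 61.5556.
Pooling payoff: 0.22 × 116 + 0.78 × 41 = 57.5.
Difference: 61.5556 − 57.5 = 4.0556, i.e. 4.06 to two decimal places.
The high-quality type prefers to separate.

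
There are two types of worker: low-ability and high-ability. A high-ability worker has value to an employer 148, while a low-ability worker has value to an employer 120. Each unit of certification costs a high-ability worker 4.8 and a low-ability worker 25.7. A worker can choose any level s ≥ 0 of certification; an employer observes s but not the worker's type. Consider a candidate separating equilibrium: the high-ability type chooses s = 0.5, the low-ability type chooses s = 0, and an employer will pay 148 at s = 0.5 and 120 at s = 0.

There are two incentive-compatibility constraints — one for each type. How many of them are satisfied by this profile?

High-ability type: signal → 148 − 4.8 × 0.5 = 145.6; deviate to 0 → 120. IC holds (145.6 ≥ 120).
Low-ability type: stay at 0 → 120; mimic → 148 − 25.7 × 0.5 = 135.15. IC fails (120 < 135.15).
1 of 2 constraints hold, so this profile is not an equilibrium.

1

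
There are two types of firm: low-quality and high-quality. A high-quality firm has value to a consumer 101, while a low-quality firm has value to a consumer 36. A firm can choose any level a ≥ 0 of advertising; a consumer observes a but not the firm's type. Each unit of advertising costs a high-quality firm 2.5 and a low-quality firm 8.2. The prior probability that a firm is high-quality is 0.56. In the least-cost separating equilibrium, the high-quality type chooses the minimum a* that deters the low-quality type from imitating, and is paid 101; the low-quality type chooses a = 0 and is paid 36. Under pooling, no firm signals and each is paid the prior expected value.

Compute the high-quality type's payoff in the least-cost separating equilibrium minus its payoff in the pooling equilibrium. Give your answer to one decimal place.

8.8

Least-cost separating signal: a* solves 36 = 101 − 8.2·a*, so a* = (101 − 36)/8.2 ≈ 7.9268.
High-quality type's separating payoff: 101 − 2.5 × a* = 101 − 2.5 × (101 − 36)/8.2 = 101 − 162.5/8.2 ≈ 81.183.
Pooling payoff: 0.56 × 101 + 0.44 × 36 = 72.4.
Difference: 81.183 − 72.4 = 8.783, i.e. 8.8 to one decimal place.
The high-quality type prefers to separate.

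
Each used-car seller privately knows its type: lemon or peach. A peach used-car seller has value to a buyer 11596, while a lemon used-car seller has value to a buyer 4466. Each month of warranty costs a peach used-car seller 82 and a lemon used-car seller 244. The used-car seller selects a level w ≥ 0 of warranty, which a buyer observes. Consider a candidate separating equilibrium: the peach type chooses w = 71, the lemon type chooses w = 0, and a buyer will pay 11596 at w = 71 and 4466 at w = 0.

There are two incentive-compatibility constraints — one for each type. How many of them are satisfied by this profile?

2

Lemon type: stay at 0 → 4466; mimic → 11596 − 244 × 71 = -5728. IC holds (4466 ≥ -5728).
Peach type: signal → 11596 − 82 × 71 = 5774; deviate to 0 → 4466. IC holds (5774 ≥ 4466).
2 of 2 constraints hold, so this is a separating equilibrium.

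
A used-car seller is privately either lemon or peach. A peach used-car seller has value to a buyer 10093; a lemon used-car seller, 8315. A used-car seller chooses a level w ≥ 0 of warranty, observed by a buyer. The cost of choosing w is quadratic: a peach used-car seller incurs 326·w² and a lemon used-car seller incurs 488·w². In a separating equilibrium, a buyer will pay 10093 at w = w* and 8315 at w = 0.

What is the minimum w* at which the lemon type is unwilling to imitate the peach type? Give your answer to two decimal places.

The lemon type at w = 0 receives 8315; imitating at w* yields 10093 − 488·w*².
Indifference: 8315 = 10093 − 488·w*², so w*² = (10093 − 8315) / 488 ≈ 3.6434.
w* = √3.6434 ≈ 1.91.

1.91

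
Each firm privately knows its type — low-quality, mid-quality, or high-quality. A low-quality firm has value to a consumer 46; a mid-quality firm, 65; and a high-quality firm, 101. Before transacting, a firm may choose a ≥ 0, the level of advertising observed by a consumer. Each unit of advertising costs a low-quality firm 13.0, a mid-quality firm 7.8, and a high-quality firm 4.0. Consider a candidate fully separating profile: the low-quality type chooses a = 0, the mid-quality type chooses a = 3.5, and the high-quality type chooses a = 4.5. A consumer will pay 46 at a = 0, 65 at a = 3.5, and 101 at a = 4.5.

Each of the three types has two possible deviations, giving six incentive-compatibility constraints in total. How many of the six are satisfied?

4

Mid-quality (own payoff 65 − 7.8×3.5 = 37.7): to a=0 gives 46 → profitable ✗; to a=4.5 gives 101 − 7.8×4.5 = 65.9 → profitable ✗.
High-quality (own payoff 101 − 4.0×4.5 = 83): to a=0 gives 46 → no gain ✓; to a=3.5 gives 65 − 4.0×3.5 = 51 → no gain ✓.
Low-quality (own payoff 46): to a=3.5 gives 65 − 13.0×3.5 = 19.5 → no gain ✓; to a=4.5 gives 101 − 13.0×4.5 = 42.5 → no gain ✓.
4 of the 6 constraints hold; not an equilibrium.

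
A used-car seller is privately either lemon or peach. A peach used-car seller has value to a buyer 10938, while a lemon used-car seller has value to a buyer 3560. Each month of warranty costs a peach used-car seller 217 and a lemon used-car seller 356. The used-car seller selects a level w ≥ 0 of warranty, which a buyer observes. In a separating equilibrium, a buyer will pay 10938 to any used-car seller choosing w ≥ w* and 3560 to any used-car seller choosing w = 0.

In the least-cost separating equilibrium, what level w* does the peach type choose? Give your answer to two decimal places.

A lemon used-car seller choosing w = 0 receives 3560.
Imitating at w* instead would pay 10938 at cost 356·w*, netting 10938 − 356·w*.
Indifference: 3560 = 10938 − 356·w*, so w* = (10938 − 3560) / 356 ≈ 20.72.
This is the lemon type's binding incentive-compatibility constraint; any w ≥ 20.72 sustains separation on that side.

20.72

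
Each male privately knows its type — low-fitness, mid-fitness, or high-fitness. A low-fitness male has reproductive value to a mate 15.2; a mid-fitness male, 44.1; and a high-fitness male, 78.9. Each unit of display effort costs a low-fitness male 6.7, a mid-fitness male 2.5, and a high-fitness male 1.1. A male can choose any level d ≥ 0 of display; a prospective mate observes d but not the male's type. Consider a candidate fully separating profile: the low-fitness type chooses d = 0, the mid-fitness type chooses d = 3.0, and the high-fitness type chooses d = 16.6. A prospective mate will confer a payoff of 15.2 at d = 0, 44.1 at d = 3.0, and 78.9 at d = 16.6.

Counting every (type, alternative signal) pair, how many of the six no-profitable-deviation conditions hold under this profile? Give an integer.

4

High-fitness (own payoff 78.9 − 1.1×16.6 = 60.64): to d=0 gives 15.2 → no gain ✓; to d=3.0 gives 44.1 − 1.1×3.0 = 40.8 → no gain ✓.
Mid-fitness (own payoff 44.1 − 2.5×3.0 = 36.6): to d=0 gives 15.2 → no gain ✓; to d=16.6 gives 78.9 − 2.5×16.6 = 37.4 → profitable ✗.
Low-fitness (own payoff 15.2): to d=3.0 gives 44.1 − 6.7×3.0 = 24 → profitable ✗; to d=16.6 gives 78.9 − 6.7×16.6 = -32.32 → no gain ✓.
4 of the 6 constraints hold; not an equilibrium.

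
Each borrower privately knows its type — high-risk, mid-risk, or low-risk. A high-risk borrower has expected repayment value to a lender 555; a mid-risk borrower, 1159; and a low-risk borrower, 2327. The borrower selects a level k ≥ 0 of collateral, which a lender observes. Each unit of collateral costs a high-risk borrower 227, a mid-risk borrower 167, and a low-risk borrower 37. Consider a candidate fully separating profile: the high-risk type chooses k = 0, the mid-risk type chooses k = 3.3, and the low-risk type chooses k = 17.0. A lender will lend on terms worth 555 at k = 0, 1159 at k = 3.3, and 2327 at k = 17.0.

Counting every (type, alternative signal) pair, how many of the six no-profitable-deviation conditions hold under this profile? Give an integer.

High-risk (own payoff 555): to k=3.3 gives 1159 − 227×3.3 = 409.9 → no gain ✓; to k=17.0 gives 2327 − 227×17.0 = -1532 → no gain ✓.
Low-risk (own payoff 2327 − 37×17.0 = 1698): to k=0 gives 555 → no gain ✓; to k=3.3 gives 1159 − 37×3.3 = 1036.9 → no gain ✓.
Mid-risk (own payoff 1159 − 167×3.3 = 607.9): to k=0 gives 555 → no gain ✓; to k=17.0 gives 2327 − 167×17.0 = -512 → no gain ✓.
6 of the 6 constraints hold; this profile is a separating equilibrium.

6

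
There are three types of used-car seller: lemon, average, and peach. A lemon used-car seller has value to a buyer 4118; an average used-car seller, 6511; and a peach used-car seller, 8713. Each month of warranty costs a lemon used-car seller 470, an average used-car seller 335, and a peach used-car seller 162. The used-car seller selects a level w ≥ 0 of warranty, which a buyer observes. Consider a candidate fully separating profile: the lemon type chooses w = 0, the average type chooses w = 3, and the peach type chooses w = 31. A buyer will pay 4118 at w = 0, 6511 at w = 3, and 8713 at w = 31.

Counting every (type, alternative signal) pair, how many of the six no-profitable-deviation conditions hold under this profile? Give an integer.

3

Lemon (own payoff 4118): to w=3 gives 6511 − 470×3 = 5101 → profitable ✗; to w=31 gives 8713 − 470×31 = -5857 → no gain ✓.
Peach (own payoff 8713 − 162×31 = 3691): to w=0 gives 4118 → profitable ✗; to w=3 gives 6511 − 162×3 = 6025 → profitable ✗.
Average (own payoff 6511 − 335×3 = 5506): to w=0 gives 4118 → no gain ✓; to w=31 gives 8713 − 335×31 = -1672 → no gain ✓.
3 of the 6 constraints hold; not an equilibrium.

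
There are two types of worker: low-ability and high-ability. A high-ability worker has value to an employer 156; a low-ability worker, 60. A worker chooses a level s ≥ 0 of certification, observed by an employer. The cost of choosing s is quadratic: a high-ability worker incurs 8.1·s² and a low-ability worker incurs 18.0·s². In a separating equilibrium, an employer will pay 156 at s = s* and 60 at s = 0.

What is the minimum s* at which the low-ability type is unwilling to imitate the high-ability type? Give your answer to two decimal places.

2.31

The low-ability type at s = 0 receives 60; imitating at s* yields 156 − 18.0·s*².
Indifference: 60 = 156 − 18.0·s*², so s*² = (156 − 60) / 18.0 ≈ 5.3333.
s* = √5.3333 ≈ 2.31.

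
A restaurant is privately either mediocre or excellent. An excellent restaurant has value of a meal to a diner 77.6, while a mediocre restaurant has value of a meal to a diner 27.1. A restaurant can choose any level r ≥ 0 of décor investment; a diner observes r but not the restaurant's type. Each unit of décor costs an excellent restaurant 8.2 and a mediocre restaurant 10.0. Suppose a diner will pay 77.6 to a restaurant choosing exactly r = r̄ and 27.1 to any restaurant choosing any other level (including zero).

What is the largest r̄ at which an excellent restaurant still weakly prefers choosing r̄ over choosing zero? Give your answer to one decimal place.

6.2

Choosing r̄ yields the excellent type 77.6 − 8.2·r̄; choosing zero yields 27.1.
The excellent type is indifferent at 77.6 − 8.2·r̄ = 27.1, i.e. r̄ = (77.6 − 27.1) / 8.2 ≈ 6.2.
For any r̄ above 6.2 the excellent type would rather pool at zero, so separation collapses.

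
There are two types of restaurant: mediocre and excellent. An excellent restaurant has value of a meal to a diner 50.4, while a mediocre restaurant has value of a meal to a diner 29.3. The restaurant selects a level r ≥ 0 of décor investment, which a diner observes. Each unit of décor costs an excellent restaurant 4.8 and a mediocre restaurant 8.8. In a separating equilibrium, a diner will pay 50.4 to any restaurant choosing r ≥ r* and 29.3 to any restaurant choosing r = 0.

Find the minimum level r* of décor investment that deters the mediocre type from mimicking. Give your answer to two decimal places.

2.40

A mediocre restaurant choosing r = 0 receives 29.3.
Imitating at r* instead would pay 50.4 at cost 8.8·r*, netting 50.4 − 8.8·r*.
Indifference: 29.3 = 50.4 − 8.8·r*, so r* = (50.4 − 29.3) / 8.8 ≈ 2.40.
At r* the mediocre type's incentive constraint just binds; the excellent type strictly prefers r* since its per-unit cost is lower.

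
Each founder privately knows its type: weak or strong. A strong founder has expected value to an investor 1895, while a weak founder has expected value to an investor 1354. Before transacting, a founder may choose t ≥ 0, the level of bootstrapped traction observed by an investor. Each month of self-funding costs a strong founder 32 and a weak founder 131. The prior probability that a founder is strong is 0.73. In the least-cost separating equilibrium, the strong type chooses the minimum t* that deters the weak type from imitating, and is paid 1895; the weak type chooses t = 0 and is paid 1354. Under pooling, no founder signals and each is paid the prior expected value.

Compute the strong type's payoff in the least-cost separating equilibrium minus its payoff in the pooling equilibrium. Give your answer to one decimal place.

Least-cost separating signal: t* solves 1354 = 1895 − 131·t*, so t* = (1895 − 1354)/131 ≈ 4.1298.
Strong type's separating payoff: 1895 − 32 × t* = 1895 − 32 × (1895 − 1354)/131 = 1895 − 17312/131 ≈ 1762.847.
Pooling payoff: 0.73 × 1895 + 0.27 × 1354 = 1748.93.
Difference: 1762.847 − 1748.93 = 13.917, i.e. 13.9 to one decimal place.
The strong type prefers to separate.

13.9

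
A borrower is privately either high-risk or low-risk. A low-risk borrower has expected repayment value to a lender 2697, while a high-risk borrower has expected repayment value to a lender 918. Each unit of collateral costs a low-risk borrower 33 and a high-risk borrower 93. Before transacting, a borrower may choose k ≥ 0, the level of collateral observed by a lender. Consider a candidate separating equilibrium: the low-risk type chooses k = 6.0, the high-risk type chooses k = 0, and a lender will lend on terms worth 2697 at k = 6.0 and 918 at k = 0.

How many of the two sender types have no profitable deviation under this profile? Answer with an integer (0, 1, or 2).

1

High-risk type: stay at 0 → 918; mimic → 2697 − 93 × 6.0 = 2139. IC fails (918 < 2139).
Low-risk type: signal → 2697 − 33 × 6.0 = 2499; deviate to 0 → 918. IC holds (2499 ≥ 918).
1 of 2 constraints hold, so this profile is not an equilibrium.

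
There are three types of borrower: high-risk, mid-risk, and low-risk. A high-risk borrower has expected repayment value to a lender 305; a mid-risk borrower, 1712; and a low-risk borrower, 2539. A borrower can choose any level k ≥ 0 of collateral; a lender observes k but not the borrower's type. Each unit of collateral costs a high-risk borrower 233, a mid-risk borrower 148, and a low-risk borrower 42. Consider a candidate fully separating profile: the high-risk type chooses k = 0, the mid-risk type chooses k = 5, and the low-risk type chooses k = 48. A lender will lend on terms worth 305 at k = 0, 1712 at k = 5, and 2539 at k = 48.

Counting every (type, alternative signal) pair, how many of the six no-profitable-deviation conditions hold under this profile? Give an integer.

High-risk (own payoff 305): to k=5 gives 1712 − 233×5 = 547 → profitable ✗; to k=48 gives 2539 − 233×48 = -8645 → no gain ✓.
Low-risk (own payoff 2539 − 42×48 = 523): to k=0 gives 305 → no gain ✓; to k=5 gives 1712 − 42×5 = 1502 → profitable ✗.
Mid-risk (own payoff 1712 − 148×5 = 972): to k=0 gives 305 → no gain ✓; to k=48 gives 2539 − 148×48 = -4565 → no gain ✓.
4 of the 6 constraints hold; not an equilibrium.

4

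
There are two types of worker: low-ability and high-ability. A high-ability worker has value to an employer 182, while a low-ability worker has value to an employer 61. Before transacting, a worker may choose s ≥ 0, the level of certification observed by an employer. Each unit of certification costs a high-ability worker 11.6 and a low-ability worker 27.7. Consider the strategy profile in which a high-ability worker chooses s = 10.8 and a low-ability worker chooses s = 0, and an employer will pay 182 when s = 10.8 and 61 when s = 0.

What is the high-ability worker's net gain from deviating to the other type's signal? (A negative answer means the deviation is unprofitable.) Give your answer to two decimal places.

4.28

Playing s = 10.8 the high-ability worker receives 182 − 11.6 × 10.8 = 56.72.
Deviating to s = 0 yields 61 instead.
Gain from deviating: 61 − 56.72 = 4.28.
The gain is positive, so the high-ability type's incentive-compatibility constraint is violated — this profile is not a separating equilibrium.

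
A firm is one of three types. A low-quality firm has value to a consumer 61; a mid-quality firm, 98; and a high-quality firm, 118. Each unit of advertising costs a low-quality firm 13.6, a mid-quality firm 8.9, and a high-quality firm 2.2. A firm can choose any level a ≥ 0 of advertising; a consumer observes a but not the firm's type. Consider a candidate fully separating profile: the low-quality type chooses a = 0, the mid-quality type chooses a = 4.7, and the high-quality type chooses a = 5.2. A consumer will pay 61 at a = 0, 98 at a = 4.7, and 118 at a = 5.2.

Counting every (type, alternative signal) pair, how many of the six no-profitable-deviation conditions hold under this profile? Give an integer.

Mid-quality (own payoff 98 − 8.9×4.7 = 56.17): to a=0 gives 61 → profitable ✗; to a=5.2 gives 118 − 8.9×5.2 = 71.72 → profitable ✗.
Low-quality (own payoff 61): to a=4.7 gives 98 − 13.6×4.7 = 34.08 → no gain ✓; to a=5.2 gives 118 − 13.6×5.2 = 47.28 → no gain ✓.
High-quality (own payoff 118 − 2.2×5.2 = 106.56): to a=0 gives 61 → no gain ✓; to a=4.7 gives 98 − 2.2×4.7 = 87.66 → no gain ✓.
4 of the 6 constraints hold; not an equilibrium.

4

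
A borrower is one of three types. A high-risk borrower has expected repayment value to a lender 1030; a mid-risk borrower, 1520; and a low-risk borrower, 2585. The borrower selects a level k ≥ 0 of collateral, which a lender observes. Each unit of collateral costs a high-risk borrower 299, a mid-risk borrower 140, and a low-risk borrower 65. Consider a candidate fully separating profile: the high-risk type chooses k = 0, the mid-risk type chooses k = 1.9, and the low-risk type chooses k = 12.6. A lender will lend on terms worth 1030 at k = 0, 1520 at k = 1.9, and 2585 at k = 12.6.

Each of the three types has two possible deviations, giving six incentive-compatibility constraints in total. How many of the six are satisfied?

6

Mid-risk (own payoff 1520 − 140×1.9 = 1254): to k=0 gives 1030 → no gain ✓; to k=12.6 gives 2585 − 140×12.6 = 821 → no gain ✓.
High-risk (own payoff 1030): to k=1.9 gives 1520 − 299×1.9 = 951.9 → no gain ✓; to k=12.6 gives 2585 − 299×12.6 = -1182.4 → no gain ✓.
Low-risk (own payoff 2585 − 65×12.6 = 1766): to k=0 gives 1030 → no gain ✓; to k=1.9 gives 1520 − 65×1.9 = 1396.5 → no gain ✓.
6 of the 6 constraints hold; this profile is a separating equilibrium.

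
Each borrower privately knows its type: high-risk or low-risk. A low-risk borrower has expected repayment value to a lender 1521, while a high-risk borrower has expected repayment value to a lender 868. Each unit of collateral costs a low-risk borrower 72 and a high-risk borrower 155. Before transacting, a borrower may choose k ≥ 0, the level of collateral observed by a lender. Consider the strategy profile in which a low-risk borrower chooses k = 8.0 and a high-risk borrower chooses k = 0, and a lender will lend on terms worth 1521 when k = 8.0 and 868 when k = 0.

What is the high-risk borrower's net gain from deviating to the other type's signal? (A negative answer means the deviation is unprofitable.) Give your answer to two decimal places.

Playing k = 0 the high-risk borrower receives 868.
Deviating to k = 8.0 brings payment 1521 at cost 155 × 8.0 = 1240, netting 281.
Gain from deviating: 281 − 868 = -587.00.
The gain is negative, so the high-risk type's incentive-compatibility constraint is satisfied.

-587.00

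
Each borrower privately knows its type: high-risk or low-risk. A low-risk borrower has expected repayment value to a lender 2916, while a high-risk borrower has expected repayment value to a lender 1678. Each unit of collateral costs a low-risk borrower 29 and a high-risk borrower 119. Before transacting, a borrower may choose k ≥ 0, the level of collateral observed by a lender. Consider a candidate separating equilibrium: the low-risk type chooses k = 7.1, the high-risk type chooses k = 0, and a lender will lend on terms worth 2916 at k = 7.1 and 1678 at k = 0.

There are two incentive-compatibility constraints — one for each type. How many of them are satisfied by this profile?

1

Low-risk type: signal → 2916 − 29 × 7.1 = 2710.1; deviate to 0 → 1678. IC holds (2710.1 ≥ 1678).
High-risk type: stay at 0 → 1678; mimic → 2916 − 119 × 7.1 = 2071.1. IC fails (1678 < 2071.1).
1 of 2 constraints hold, so this profile is not an equilibrium.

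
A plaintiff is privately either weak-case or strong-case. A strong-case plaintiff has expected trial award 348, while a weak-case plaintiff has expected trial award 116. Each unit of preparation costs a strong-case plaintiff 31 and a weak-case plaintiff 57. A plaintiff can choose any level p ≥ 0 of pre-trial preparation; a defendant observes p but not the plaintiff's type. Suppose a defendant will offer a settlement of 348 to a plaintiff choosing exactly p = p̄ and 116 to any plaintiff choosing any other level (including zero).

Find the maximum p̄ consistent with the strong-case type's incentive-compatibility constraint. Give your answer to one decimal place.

Choosing p̄ yields the strong-case type 348 − 31·p̄; choosing zero yields 116.
The strong-case type is indifferent at 348 − 31·p̄ = 116, i.e. p̄ = (348 − 116) / 31 ≈ 7.5.
For any p̄ above 7.5 the strong-case type would rather pool at zero, so separation collapses.

7.5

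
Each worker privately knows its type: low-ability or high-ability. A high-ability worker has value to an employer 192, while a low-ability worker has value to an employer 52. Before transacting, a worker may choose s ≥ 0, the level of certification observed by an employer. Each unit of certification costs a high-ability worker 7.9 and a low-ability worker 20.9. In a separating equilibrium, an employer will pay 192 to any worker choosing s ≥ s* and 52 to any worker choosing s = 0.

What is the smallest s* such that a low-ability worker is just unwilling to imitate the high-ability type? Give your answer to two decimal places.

A low-ability worker choosing s = 0 receives 52.
Imitating at s* instead would pay 192 at cost 20.9·s*, netting 192 − 20.9·s*.
Indifference: 52 = 192 − 20.9·s*, so s* = (192 − 52) / 20.9 ≈ 6.70.
This is the low-ability type's binding incentive-compatibility constraint; any s ≥ 6.70 sustains separation on that side.

6.70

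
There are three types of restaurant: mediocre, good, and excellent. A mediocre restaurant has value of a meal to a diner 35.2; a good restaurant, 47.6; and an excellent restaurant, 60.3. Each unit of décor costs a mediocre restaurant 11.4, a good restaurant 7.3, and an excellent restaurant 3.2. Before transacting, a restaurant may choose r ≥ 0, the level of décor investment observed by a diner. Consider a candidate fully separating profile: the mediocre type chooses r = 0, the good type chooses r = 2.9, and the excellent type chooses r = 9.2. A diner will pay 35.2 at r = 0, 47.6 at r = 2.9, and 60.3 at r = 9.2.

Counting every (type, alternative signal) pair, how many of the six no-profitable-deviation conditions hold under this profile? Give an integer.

3

Mediocre (own payoff 35.2): to r=2.9 gives 47.6 − 11.4×2.9 = 14.54 → no gain ✓; to r=9.2 gives 60.3 − 11.4×9.2 = -44.58 → no gain ✓.
Excellent (own payoff 60.3 − 3.2×9.2 = 30.86): to r=0 gives 35.2 → profitable ✗; to r=2.9 gives 47.6 − 3.2×2.9 = 38.32 → profitable ✗.
Good (own payoff 47.6 − 7.3×2.9 = 26.43): to r=0 gives 35.2 → profitable ✗; to r=9.2 gives 60.3 − 7.3×9.2 = -6.86 → no gain ✓.
3 of the 6 constraints hold; not an equilibrium.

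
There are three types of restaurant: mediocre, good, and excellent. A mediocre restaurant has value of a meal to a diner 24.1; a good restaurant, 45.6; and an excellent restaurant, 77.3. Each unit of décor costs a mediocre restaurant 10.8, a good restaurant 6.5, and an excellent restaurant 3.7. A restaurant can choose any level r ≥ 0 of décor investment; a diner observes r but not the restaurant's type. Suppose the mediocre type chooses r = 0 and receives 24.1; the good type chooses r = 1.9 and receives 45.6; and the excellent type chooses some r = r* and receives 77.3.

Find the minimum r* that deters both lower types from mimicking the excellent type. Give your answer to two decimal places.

6.78

Good type (on-path payoff 45.6 − 6.5×1.9 = 33.25) won't mimic when 33.25 ≥ 77.3 − 6.5·r*, i.e. r* ≥ 6.78.
Mediocre type (on-path payoff 24.1) won't mimic when 24.1 ≥ 77.3 − 10.8·r*, i.e. r* ≥ 4.93.
Both must hold, so r* = max(4.93, 6.78) = 6.78. The good type's constraint binds.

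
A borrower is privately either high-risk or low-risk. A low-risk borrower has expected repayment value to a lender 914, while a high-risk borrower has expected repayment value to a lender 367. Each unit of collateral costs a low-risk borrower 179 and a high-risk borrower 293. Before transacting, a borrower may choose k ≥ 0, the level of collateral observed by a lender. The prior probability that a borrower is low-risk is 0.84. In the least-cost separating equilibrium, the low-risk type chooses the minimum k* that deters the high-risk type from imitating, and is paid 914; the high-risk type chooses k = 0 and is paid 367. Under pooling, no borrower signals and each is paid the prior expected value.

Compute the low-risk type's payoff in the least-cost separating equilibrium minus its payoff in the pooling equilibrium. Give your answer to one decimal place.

Least-cost separating signal: k* solves 367 = 914 − 293·k*, so k* = (914 − 367)/293 ≈ 1.8669.
Low-risk type's separating payoff: 914 − 179 × k* = 914 − 179 × (914 − 367)/293 = 914 − 97913/293 ≈ 579.826.
Pooling payoff: 0.84 × 914 + 0.16 × 367 = 826.48.
Difference: 579.826 − 826.48 = -246.654, i.e. -246.7 to one decimal place.
The low-risk type would prefer the pooling outcome.

-246.7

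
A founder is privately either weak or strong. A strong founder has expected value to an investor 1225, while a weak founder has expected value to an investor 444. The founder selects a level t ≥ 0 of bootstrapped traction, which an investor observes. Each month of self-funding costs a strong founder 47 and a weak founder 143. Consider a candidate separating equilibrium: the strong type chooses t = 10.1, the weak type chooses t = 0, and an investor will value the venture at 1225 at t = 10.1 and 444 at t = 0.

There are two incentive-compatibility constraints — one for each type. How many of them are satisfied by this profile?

Weak type: stay at 0 → 444; mimic → 1225 − 143 × 10.1 = -219.3. IC holds (444 ≥ -219.3).
Strong type: signal → 1225 − 47 × 10.1 = 750.3; deviate to 0 → 444. IC holds (750.3 ≥ 444).
2 of 2 constraints hold, so this is a separating equilibrium.

2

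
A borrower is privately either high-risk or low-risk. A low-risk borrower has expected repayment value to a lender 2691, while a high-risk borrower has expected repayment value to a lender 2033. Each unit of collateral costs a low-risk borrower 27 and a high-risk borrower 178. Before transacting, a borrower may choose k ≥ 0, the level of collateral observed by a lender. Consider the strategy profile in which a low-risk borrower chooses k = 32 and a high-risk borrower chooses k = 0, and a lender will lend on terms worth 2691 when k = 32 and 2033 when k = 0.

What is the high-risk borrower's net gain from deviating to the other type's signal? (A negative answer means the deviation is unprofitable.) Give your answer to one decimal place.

-5038.0

Playing k = 0 the high-risk borrower receives 2033.
Deviating to k = 32 brings payment 2691 at cost 178 × 32 = 5696, netting -3005.
Gain from deviating: -3005 − 2033 = -5038.0.
The gain is negative, so the high-risk type's incentive-compatibility constraint is satisfied.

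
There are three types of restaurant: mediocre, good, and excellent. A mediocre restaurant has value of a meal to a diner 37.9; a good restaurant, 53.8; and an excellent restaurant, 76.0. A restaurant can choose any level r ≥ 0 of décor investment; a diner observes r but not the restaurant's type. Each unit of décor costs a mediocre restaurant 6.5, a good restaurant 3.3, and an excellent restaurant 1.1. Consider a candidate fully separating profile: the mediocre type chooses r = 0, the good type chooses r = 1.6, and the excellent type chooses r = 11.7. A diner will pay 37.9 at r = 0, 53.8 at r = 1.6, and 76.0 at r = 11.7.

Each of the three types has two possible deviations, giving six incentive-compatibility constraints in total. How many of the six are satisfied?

Mediocre (own payoff 37.9): to r=1.6 gives 53.8 − 6.5×1.6 = 43.4 → profitable ✗; to r=11.7 gives 76.0 − 6.5×11.7 = -0.05 → no gain ✓.
Good (own payoff 53.8 − 3.3×1.6 = 48.52): to r=0 gives 37.9 → no gain ✓; to r=11.7 gives 76.0 − 3.3×11.7 = 37.39 → no gain ✓.
Excellent (own payoff 76.0 − 1.1×11.7 = 63.13): to r=0 gives 37.9 → no gain ✓; to r=1.6 gives 53.8 − 1.1×1.6 = 52.04 → no gain ✓.
5 of the 6 constraints hold; not an equilibrium.

5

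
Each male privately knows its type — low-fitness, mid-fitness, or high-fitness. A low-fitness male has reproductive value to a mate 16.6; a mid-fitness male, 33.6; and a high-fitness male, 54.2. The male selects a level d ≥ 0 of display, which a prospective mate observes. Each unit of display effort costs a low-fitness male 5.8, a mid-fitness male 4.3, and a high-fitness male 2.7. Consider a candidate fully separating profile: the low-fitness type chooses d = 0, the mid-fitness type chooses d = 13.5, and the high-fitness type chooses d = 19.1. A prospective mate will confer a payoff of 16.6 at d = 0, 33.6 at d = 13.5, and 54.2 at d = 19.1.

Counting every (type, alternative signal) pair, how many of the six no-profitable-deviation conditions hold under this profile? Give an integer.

Low-fitness (own payoff 16.6): to d=13.5 gives 33.6 − 5.8×13.5 = -44.7 → no gain ✓; to d=19.1 gives 54.2 − 5.8×19.1 = -56.58 → no gain ✓.
Mid-fitness (own payoff 33.6 − 4.3×13.5 = -24.45): to d=0 gives 16.6 → profitable ✗; to d=19.1 gives 54.2 − 4.3×19.1 = -27.93 → no gain ✓.
High-fitness (own payoff 54.2 − 2.7×19.1 = 2.63): to d=0 gives 16.6 → profitable ✗; to d=13.5 gives 33.6 − 2.7×13.5 = -2.85 → no gain ✓.
4 of the 6 constraints hold; not an equilibrium.

4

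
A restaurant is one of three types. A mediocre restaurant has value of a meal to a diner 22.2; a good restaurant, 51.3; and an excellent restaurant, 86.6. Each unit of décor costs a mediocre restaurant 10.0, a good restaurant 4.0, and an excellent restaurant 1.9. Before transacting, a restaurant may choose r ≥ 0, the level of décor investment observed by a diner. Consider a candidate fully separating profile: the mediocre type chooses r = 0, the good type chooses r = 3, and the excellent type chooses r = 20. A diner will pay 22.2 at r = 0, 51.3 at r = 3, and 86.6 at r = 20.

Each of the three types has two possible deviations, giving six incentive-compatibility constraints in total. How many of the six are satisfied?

6

Good (own payoff 51.3 − 4.0×3 = 39.3): to r=0 gives 22.2 → no gain ✓; to r=20 gives 86.6 − 4.0×20 = 6.6 → no gain ✓.
Excellent (own payoff 86.6 − 1.9×20 = 48.6): to r=0 gives 22.2 → no gain ✓; to r=3 gives 51.3 − 1.9×3 = 45.6 → no gain ✓.
Mediocre (own payoff 22.2): to r=3 gives 51.3 − 10.0×3 = 21.3 → no gain ✓; to r=20 gives 86.6 − 10.0×20 = -113.4 → no gain ✓.
6 of the 6 constraints hold; this profile is a separating equilibrium.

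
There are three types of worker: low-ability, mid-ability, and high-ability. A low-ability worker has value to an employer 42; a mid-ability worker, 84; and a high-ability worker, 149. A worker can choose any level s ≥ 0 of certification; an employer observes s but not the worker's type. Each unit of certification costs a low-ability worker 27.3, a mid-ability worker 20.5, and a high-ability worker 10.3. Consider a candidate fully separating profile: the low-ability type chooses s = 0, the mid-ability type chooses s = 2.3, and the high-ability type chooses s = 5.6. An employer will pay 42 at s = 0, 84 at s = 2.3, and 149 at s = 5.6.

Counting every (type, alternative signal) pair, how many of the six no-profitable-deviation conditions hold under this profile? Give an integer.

Low-ability (own payoff 42): to s=2.3 gives 84 − 27.3×2.3 = 21.21 → no gain ✓; to s=5.6 gives 149 − 27.3×5.6 = -3.88 → no gain ✓.
High-ability (own payoff 149 − 10.3×5.6 = 91.32): to s=0 gives 42 → no gain ✓; to s=2.3 gives 84 − 10.3×2.3 = 60.31 → no gain ✓.
Mid-ability (own payoff 84 − 20.5×2.3 = 36.85): to s=0 gives 42 → profitable ✗; to s=5.6 gives 149 − 20.5×5.6 = 34.2 → no gain ✓.
5 of the 6 constraints hold; not an equilibrium.

5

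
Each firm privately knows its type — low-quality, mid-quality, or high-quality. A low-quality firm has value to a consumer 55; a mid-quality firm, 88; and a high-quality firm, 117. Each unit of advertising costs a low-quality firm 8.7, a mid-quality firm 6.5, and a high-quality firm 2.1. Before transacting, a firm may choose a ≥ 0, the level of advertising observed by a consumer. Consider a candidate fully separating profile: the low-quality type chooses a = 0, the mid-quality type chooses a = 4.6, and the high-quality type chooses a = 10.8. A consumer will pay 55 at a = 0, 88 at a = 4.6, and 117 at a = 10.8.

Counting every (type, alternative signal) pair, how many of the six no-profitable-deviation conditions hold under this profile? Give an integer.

Mid-quality (own payoff 88 − 6.5×4.6 = 58.1): to a=0 gives 55 → no gain ✓; to a=10.8 gives 117 − 6.5×10.8 = 46.8 → no gain ✓.
Low-quality (own payoff 55): to a=4.6 gives 88 − 8.7×4.6 = 47.98 → no gain ✓; to a=10.8 gives 117 − 8.7×10.8 = 23.04 → no gain ✓.
High-quality (own payoff 117 − 2.1×10.8 = 94.32): to a=0 gives 55 → no gain ✓; to a=4.6 gives 88 − 2.1×4.6 = 78.34 → no gain ✓.
6 of the 6 constraints hold; this profile is a separating equilibrium.

6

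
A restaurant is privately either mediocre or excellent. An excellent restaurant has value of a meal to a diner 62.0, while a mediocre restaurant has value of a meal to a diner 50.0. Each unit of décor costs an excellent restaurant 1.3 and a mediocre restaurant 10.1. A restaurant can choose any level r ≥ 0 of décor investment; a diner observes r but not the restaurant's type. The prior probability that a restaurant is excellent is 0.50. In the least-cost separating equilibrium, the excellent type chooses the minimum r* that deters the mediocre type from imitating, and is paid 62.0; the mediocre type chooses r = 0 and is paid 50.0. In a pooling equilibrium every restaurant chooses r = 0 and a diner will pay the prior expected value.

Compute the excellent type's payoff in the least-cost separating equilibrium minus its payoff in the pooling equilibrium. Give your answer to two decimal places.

Least-cost separating signal: r* solves 50.0 = 62.0 − 10.1·r*, so r* = (62.0 − 50.0)/10.1 ≈ 1.1881.
Excellent type's separating payoff: 62.0 − 1.3 × r* = 62.0 − 1.3 × (62.0 − 50.0)/10.1 = 62.0 − 15.6/10.1 ≈ 60.4554.
Pooling payoff: 0.50 × 62.0 + 0.50 × 50.0 = 56.
Difference: 60.4554 − 56 = 4.4554, i.e. 4.46 to two decimal places.
The excellent type prefers to separate.

4.46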